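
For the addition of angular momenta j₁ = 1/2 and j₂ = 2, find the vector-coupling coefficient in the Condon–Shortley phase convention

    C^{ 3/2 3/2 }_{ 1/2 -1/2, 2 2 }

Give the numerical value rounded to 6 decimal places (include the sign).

-0.894427  (= −√(4/5))

triangle: 1!*0!*3!/5! = 6/120
(j±m)!: 0!*1!*4!*0!*3!*0! = 144
prefactor² = (2J+1)*Δ*N² = 144/5
  k=1: −1/(1!*0!*0!*3!*0!*0!) = -1/6
Σ = -1/6  ⇒  CG² = 144/5*(-1/6)² = 4/5
CG = −√(4/5) = -0.894427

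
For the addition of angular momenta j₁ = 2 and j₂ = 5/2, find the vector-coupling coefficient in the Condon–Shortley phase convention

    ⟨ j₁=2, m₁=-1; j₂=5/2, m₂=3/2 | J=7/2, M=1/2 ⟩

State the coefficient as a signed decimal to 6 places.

triangle: 1!·3!·4!/9! = 144/362880
(j±m)!: 1!·3!·4!·1!·4!·3! = 20736
prefactor² = (2J+1)·Δ·N² = 2304/35
  k=0: +1/(0!·1!·3!·4!·0!·0!) = 1/144
  k=1: −1/(1!·0!·2!·3!·1!·1!) = -1/12
Σ = -11/144  ⇒  CG² = 2304/35·(-11/144)² = 121/315
CG = −√(121/315) = -0.619780

−√(121/315) = -0.619780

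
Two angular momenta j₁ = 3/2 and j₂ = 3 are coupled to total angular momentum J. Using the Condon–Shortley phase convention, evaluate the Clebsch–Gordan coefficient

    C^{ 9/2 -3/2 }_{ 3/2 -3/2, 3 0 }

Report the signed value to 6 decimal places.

triangle: 0!*3!*6!/10! = 4320/3628800
(j±m)!: 0!*3!*3!*3!*3!*6! = 933120
prefactor² = (2J+1)*Δ*N² = 77760/7
  k=0: +1/(0!*0!*3!*3!*0!*3!) = 1/216
Σ = 1/216  ⇒  CG² = 77760/7*1/216² = 5/21
CG = +√(5/21) = +0.487950

+0.487950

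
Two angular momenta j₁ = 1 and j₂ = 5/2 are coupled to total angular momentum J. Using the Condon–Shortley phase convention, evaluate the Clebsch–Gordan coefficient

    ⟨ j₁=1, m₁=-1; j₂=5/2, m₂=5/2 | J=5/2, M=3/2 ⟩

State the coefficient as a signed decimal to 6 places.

-0.534522

triangle: 1!×1!×4!/7! = 24/5040
(j±m)!: 0!×2!×5!×0!×4!×1! = 5760
prefactor² = (2J+1)×Δ×N² = 1152/7
  k=1: −1/(1!×0!×1!×4!×0!×0!) = -1/24
Σ = -1/24  ⇒  CG² = 1152/7×(-1/24)² = 2/7
CG = −√(2/7) = -0.534522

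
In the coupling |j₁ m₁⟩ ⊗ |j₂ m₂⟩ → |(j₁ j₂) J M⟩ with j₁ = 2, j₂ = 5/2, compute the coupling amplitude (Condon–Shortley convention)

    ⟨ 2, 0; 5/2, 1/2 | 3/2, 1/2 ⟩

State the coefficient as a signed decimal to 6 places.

+0.239046

√[4·3!1!2!/7! · 2!2!3!2!2!1!] = √(32/35)
  +(−1)^1/∏(1,2,1,2,0,0)! = -1/4  (running -1/4)
  +(−1)^2/∏(2,1,0,1,1,1)! = 1/2  (running 1/4)
⟨..|..⟩ = √(32/35)·(1/4) = +0.239046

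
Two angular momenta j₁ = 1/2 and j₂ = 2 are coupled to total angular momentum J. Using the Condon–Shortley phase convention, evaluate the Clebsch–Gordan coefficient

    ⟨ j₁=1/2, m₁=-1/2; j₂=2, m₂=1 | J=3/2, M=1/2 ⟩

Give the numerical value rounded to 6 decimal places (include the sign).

√[4·1!0!3!/5! · 0!1!3!1!2!1!] = √(12/5)
  +(−1)^1/∏(1,0,0,2,0,1)! = -1/2  (running -1/2)
⟨..|..⟩ = √(12/5)·(-1/2) = -0.774597

−√(3/5) = -0.774597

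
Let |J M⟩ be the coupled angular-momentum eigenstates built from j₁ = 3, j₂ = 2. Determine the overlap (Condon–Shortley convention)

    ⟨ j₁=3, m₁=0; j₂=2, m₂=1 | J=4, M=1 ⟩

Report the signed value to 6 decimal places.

j₁+j₂−J=1  J+j₁−j₂=5  J−j₁+j₂=3  j₁+j₂+J+1=10
(j₁±m₁, j₂±m₂, J±M) = (3,3,3,1,5,3)
P² = 1944/7
sum k=0..1:
  [0] +1/72 = 1/72
  [1] −1/24 = -1/24
S = -1/36
C² = P²·S² = 3/14 ; C = -0.462910

-0.462910  (= −√(3/14))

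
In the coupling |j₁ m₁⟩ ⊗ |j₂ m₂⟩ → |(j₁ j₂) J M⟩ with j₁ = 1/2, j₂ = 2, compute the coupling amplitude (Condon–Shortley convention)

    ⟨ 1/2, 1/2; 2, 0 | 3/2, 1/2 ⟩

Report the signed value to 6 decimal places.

j₁+j₂−J=1  J+j₁−j₂=0  J−j₁+j₂=3  j₁+j₂+J+1=5
(j₁±m₁, j₂±m₂, J±M) = (1,0,2,2,2,1)
P² = 8/5
sum k=0..0:
  [0] +1/2 = 1/2
S = 1/2
C² = P²·S² = 2/5 ; C = +0.632456

+0.632456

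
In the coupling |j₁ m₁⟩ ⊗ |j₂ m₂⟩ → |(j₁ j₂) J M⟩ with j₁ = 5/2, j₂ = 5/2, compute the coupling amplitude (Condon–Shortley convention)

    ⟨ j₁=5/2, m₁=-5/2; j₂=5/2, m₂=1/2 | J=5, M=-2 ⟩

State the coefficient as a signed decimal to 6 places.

+0.288675

triangle: 0!·5!·5!/11! = 14400/39916800
(j±m)!: 0!·5!·3!·2!·3!·7! = 43545600
prefactor² = (2J+1)·Δ·N² = 172800
  k=0: +1/(0!·0!·5!·3!·0!·2!) = 1/1440
Σ = 1/1440  ⇒  CG² = 172800·1/1440² = 1/12
CG = +√(1/12) = +0.288675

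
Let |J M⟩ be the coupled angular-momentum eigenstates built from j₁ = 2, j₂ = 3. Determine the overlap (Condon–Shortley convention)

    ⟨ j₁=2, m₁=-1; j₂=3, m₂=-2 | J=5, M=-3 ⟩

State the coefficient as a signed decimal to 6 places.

+0.730297

j₁+j₂−J=0  J+j₁−j₂=4  J−j₁+j₂=6  j₁+j₂+J+1=11
(j₁±m₁, j₂±m₂, J±M) = (1,3,1,5,2,8)
P² = 276480
sum k=0..0:
  [0] +1/720 = 1/720
S = 1/720
C² = P²·S² = 8/15 ; C = +0.730297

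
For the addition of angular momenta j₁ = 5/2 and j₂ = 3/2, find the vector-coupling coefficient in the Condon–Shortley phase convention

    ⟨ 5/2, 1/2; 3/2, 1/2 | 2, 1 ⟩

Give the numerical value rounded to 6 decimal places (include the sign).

j₁+j₂−J=2  J+j₁−j₂=3  J−j₁+j₂=1  j₁+j₂+J+1=7
(j₁±m₁, j₂±m₂, J±M) = (3,2,2,1,3,1)
P² = 12/7
sum k=1..2:
  [1] −1/2 = -1/2
  [2] +1/12 = 1/12
S = -5/12
C² = P²·S² = 25/84 ; C = -0.545545

-0.545545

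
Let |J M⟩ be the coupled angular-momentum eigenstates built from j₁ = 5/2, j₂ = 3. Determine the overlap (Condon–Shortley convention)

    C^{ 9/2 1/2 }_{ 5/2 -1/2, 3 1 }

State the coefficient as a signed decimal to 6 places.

j₁+j₂−J=1  J+j₁−j₂=4  J−j₁+j₂=5  j₁+j₂+J+1=11
(j₁±m₁, j₂±m₂, J±M) = (2,3,4,2,5,4)
P² = 92160/77
sum k=0..1:
  [0] +1/144 = 1/144
  [1] −1/48 = -1/48
S = -1/72
C² = P²·S² = 160/693 ; C = -0.480500

−√(160/693) ≈ -0.480500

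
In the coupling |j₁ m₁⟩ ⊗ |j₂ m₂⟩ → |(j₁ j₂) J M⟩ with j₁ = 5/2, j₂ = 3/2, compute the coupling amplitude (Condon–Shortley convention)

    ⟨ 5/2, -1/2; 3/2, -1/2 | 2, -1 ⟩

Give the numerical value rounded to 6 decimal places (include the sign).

√[5·2!3!1!/7! · 2!3!1!2!1!3!] = √(12/7)
  +(−1)^0/∏(0,2,3,1,0,0)! = 1/12  (running 1/12)
  +(−1)^1/∏(1,1,2,0,1,1)! = -1/2  (running -5/12)
⟨..|..⟩ = √(12/7)·(-5/12) = -0.545545

-0.545545  (= −√(25/84))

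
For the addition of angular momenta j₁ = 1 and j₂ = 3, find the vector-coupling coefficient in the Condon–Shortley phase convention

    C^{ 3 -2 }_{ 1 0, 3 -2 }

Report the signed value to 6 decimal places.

triangle: 1!×1!×5!/8! = 120/40320
(j±m)!: 1!×1!×1!×5!×1!×5! = 14400
prefactor² = (2J+1)×Δ×N² = 300
  k=0: +1/(0!×1!×1!×1!×0!×4!) = 1/24
  k=1: −1/(1!×0!×0!×0!×1!×5!) = -1/120
Σ = 1/30  ⇒  CG² = 300×1/30² = 1/3
CG = +√(1/3) = +0.577350

+√(1/3) ≈ +0.577350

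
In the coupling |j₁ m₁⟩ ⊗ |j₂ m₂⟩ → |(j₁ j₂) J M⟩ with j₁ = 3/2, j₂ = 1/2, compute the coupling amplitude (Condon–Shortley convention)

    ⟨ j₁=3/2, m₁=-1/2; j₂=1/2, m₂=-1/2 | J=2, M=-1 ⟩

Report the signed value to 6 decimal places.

triangle: 0!×3!×1!/5! = 6/120
(j±m)!: 1!×2!×0!×1!×1!×3! = 12
prefactor² = (2J+1)×Δ×N² = 3
  k=0: +1/(0!×0!×2!×0!×1!×1!) = 1/2
Σ = 1/2  ⇒  CG² = 3×1/2² = 3/4
CG = +√(3/4) = +0.866025

+0.866025  (= +√(3/4))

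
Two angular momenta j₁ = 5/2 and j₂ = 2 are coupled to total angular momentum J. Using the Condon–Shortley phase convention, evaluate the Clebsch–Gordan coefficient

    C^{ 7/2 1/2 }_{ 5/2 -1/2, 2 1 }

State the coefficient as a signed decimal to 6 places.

j₁+j₂−J=1  J+j₁−j₂=4  J−j₁+j₂=3  j₁+j₂+J+1=9
(j₁±m₁, j₂±m₂, J±M) = (2,3,3,1,4,3)
P² = 1152/35
sum k=0..1:
  [0] +1/36 = 1/36
  [1] −1/8 = -1/8
S = -7/72
C² = P²·S² = 14/45 ; C = -0.557773

−√(14/45) = -0.557773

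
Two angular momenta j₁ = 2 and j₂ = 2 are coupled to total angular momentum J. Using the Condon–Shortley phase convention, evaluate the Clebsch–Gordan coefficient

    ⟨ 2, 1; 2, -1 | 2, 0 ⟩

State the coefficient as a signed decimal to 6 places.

+0.267261

√[5·2!2!2!/7! · 3!1!1!3!2!2!] = √(8/7)
  +(−1)^0/∏(0,2,1,1,1,1)! = 1/2  (running 1/2)
  +(−1)^1/∏(1,1,0,0,2,2)! = -1/4  (running 1/4)
⟨..|..⟩ = √(8/7)·(1/4) = +0.267261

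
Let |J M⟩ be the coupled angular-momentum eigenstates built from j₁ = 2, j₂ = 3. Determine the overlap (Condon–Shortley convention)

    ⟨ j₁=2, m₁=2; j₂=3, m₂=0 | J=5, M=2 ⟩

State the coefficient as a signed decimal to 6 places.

+0.408248  (= +√(1/6))

j₁+j₂−J=0  J+j₁−j₂=4  J−j₁+j₂=6  j₁+j₂+J+1=11
(j₁±m₁, j₂±m₂, J±M) = (4,0,3,3,7,3)
P² = 124416
sum k=0..0:
  [0] +1/864 = 1/864
S = 1/864
C² = P²·S² = 1/6 ; C = +0.408248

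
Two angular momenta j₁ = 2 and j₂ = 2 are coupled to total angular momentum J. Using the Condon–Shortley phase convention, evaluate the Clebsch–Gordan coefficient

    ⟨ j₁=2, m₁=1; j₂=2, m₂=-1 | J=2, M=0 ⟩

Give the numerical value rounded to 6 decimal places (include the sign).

+√(1/14) = +0.267261

√[5·2!2!2!/7! · 3!1!1!3!2!2!] = √(8/7)
  +(−1)^0/∏(0,2,1,1,1,1)! = 1/2  (running 1/2)
  +(−1)^1/∏(1,1,0,0,2,2)! = -1/4  (running 1/4)
⟨..|..⟩ = √(8/7)·(1/4) = +0.267261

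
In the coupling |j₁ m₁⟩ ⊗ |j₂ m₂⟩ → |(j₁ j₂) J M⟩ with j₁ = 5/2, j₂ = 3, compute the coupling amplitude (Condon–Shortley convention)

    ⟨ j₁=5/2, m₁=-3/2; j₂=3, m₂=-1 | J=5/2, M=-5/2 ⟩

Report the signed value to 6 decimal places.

+√(2/7) ≈ +0.534522

j₁+j₂−J=3  J+j₁−j₂=2  J−j₁+j₂=3  j₁+j₂+J+1=9
(j₁±m₁, j₂±m₂, J±M) = (1,4,2,4,0,5)
P² = 1152/7
sum k=2..2:
  [2] +1/24 = 1/24
S = 1/24
C² = P²·S² = 2/7 ; C = +0.534522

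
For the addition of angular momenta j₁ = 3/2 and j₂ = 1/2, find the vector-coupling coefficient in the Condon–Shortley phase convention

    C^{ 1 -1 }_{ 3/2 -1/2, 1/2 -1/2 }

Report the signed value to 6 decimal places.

j₁+j₂−J=1  J+j₁−j₂=2  J−j₁+j₂=0  j₁+j₂+J+1=4
(j₁±m₁, j₂±m₂, J±M) = (1,2,0,1,0,2)
P² = 1
sum k=0..0:
  [0] +1/2 = 1/2
S = 1/2
C² = P²·S² = 1/4 ; C = +0.500000

+0.500000  (= +√(1/4))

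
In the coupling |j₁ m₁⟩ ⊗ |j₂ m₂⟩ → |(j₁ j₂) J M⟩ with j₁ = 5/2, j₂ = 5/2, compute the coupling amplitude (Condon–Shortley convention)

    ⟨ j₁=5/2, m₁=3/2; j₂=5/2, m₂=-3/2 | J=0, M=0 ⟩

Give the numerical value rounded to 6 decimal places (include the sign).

−√(1/6) ≈ -0.408248

triangle: 5!×0!×0!/6! = 120/720
(j±m)!: 4!×1!×1!×4!×0!×0! = 576
prefactor² = (2J+1)×Δ×N² = 96
  k=1: −1/(1!×4!×0!×0!×0!×0!) = -1/24
Σ = -1/24  ⇒  CG² = 96×(-1/24)² = 1/6
CG = −√(1/6) = -0.408248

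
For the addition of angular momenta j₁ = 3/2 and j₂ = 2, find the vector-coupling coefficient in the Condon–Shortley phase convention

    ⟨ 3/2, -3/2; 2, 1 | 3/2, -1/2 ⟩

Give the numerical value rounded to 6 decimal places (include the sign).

j₁+j₂−J=2  J+j₁−j₂=1  J−j₁+j₂=2  j₁+j₂+J+1=6
(j₁±m₁, j₂±m₂, J±M) = (0,3,3,1,1,2)
P² = 8/5
sum k=2..2:
  [2] +1/2 = 1/2
S = 1/2
C² = P²·S² = 2/5 ; C = +0.632456

+√(2/5) ≈ +0.632456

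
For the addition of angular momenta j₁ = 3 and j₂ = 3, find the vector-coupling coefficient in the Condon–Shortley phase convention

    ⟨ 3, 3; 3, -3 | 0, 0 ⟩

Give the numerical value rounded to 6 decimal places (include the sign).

√[1·6!0!0!/7! · 6!0!0!6!0!0!] = √(518400/7)
  +(−1)^0/∏(0,6,0,0,0,0)! = 1/720  (running 1/720)
⟨..|..⟩ = √(518400/7)·(1/720) = +0.377964

+√(1/7) ≈ +0.377964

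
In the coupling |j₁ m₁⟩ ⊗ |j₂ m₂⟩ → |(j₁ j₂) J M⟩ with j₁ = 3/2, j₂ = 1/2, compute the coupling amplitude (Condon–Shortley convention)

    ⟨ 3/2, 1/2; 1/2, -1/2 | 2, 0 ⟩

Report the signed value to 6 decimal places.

j₁+j₂−J=0  J+j₁−j₂=3  J−j₁+j₂=1  j₁+j₂+J+1=5
(j₁±m₁, j₂±m₂, J±M) = (2,1,0,1,2,2)
P² = 2
sum k=0..0:
  [0] +1/2 = 1/2
S = 1/2
C² = P²·S² = 1/2 ; C = +0.707107

+0.707107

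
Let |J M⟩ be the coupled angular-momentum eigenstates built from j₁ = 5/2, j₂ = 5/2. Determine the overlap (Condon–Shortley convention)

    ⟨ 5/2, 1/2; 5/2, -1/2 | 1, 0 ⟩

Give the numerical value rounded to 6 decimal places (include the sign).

√[3·4!1!1!/7! · 3!2!2!3!1!1!] = √(72/35)
  +(−1)^1/∏(1,3,1,1,0,0)! = -1/6  (running -1/6)
  +(−1)^2/∏(2,2,0,0,1,1)! = 1/4  (running 1/12)
⟨..|..⟩ = √(72/35)·(1/12) = +0.119523

+√(1/70) = +0.119523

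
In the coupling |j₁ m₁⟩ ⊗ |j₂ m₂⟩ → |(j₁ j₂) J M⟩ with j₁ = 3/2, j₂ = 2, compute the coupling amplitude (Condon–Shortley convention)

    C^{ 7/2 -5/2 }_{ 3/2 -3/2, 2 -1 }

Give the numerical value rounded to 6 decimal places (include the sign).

+0.755929  (= +√(4/7))

√[8·0!3!4!/8! · 0!3!1!3!1!6!] = √(5184/7)
  +(−1)^0/∏(0,0,3,1,0,3)! = 1/36  (running 1/36)
⟨..|..⟩ = √(5184/7)·(1/36) = +0.755929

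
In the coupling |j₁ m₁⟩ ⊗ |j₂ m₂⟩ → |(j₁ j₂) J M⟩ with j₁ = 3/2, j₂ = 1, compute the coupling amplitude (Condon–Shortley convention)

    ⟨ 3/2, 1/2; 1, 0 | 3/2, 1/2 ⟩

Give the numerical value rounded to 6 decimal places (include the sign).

triangle: 1!·2!·1!/5! = 2/120
(j±m)!: 2!·1!·1!·1!·2!·1! = 4
prefactor² = (2J+1)·Δ·N² = 4/15
  k=0: +1/(0!·1!·1!·1!·1!·0!) = 1
  k=1: −1/(1!·0!·0!·0!·2!·1!) = -1/2
Σ = 1/2  ⇒  CG² = 4/15·1/2² = 1/15
CG = +√(1/15) = +0.258199

+√(1/15) ≈ +0.258199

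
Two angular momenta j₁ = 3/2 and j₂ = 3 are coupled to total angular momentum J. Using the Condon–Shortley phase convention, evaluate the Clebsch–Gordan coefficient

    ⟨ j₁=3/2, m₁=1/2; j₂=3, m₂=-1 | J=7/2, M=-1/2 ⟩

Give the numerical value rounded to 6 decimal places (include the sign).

j₁+j₂−J=1  J+j₁−j₂=2  J−j₁+j₂=5  j₁+j₂+J+1=9
(j₁±m₁, j₂±m₂, J±M) = (2,1,2,4,3,4)
P² = 512/7
sum k=0..1:
  [0] +1/12 = 1/12
  [1] −1/48 = -1/48
S = 1/16
C² = P²·S² = 2/7 ; C = +0.534522

+0.534522  (= +√(2/7))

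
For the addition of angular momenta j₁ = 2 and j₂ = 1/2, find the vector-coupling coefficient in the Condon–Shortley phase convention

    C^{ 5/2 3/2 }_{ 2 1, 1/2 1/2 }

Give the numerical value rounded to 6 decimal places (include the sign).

+√(4/5) = +0.894427

j₁+j₂−J=0  J+j₁−j₂=4  J−j₁+j₂=1  j₁+j₂+J+1=6
(j₁±m₁, j₂±m₂, J±M) = (3,1,1,0,4,1)
P² = 144/5
sum k=0..0:
  [0] +1/6 = 1/6
S = 1/6
C² = P²·S² = 4/5 ; C = +0.894427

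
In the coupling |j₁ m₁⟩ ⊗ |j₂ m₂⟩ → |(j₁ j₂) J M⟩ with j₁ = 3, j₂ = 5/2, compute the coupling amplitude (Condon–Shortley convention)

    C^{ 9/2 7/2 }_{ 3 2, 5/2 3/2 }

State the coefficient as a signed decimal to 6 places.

+0.100504  (= +√(1/99))

j₁+j₂−J=1  J+j₁−j₂=5  J−j₁+j₂=4  j₁+j₂+J+1=11
(j₁±m₁, j₂±m₂, J±M) = (5,1,4,1,8,1)
P² = 921600/11
sum k=0..1:
  [0] +1/576 = 1/576
  [1] −1/720 = -1/720
S = 1/2880
C² = P²·S² = 1/99 ; C = +0.100504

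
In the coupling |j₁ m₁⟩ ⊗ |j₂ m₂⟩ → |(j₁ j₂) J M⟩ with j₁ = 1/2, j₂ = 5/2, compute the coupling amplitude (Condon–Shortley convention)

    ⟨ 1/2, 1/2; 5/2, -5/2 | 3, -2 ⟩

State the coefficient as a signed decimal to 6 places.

√[7·0!1!5!/7! · 1!0!0!5!1!5!] = √(2400)
  +(−1)^0/∏(0,0,0,0,1,5)! = 1/120  (running 1/120)
⟨..|..⟩ = √(2400)·(1/120) = +0.408248

+√(1/6) = +0.408248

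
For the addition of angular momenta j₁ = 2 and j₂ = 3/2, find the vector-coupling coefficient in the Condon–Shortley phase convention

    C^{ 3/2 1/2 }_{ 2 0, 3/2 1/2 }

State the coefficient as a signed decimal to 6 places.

√[4·2!2!1!/6! · 2!2!2!1!2!1!] = √(16/45)
  +(−1)^1/∏(1,1,1,1,1,0)! = -1  (running -1)
  +(−1)^2/∏(2,0,0,0,2,1)! = 1/4  (running -3/4)
⟨..|..⟩ = √(16/45)·(-3/4) = -0.447214

-0.447214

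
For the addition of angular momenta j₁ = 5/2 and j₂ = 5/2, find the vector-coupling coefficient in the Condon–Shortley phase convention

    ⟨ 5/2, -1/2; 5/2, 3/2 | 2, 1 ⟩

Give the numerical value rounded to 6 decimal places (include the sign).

triangle: 3!×2!×2!/8! = 24/40320
(j±m)!: 2!×3!×4!×1!×3!×1! = 1728
prefactor² = (2J+1)×Δ×N² = 36/7
  k=2: +1/(2!×1!×1!×2!×1!×0!) = 1/4
  k=3: −1/(3!×0!×0!×1!×2!×1!) = -1/12
Σ = 1/6  ⇒  CG² = 36/7×1/6² = 1/7
CG = +√(1/7) = +0.377964

+√(1/7) = +0.377964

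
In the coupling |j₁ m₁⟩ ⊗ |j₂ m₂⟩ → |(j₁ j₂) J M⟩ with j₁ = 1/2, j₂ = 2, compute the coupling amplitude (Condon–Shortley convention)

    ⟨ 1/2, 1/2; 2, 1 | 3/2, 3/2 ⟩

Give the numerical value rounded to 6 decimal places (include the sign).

+√(1/5) ≈ +0.447214

triangle: 1!*0!*3!/5! = 6/120
(j±m)!: 1!*0!*3!*1!*3!*0! = 36
prefactor² = (2J+1)*Δ*N² = 36/5
  k=0: +1/(0!*1!*0!*3!*0!*0!) = 1/6
Σ = 1/6  ⇒  CG² = 36/5*1/6² = 1/5
CG = +√(1/5) = +0.447214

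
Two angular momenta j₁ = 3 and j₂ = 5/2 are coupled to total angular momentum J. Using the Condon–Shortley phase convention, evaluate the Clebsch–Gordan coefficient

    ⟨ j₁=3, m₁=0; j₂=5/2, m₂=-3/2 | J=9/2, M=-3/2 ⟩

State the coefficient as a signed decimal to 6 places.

j₁+j₂−J=1  J+j₁−j₂=5  J−j₁+j₂=4  j₁+j₂+J+1=11
(j₁±m₁, j₂±m₂, J±M) = (3,3,1,4,3,6)
P² = 207360/77
sum k=0..1:
  [0] +1/72 = 1/72
  [1] −1/288 = -1/288
S = 1/96
C² = P²·S² = 45/154 ; C = +0.540562

+√(45/154) ≈ +0.540562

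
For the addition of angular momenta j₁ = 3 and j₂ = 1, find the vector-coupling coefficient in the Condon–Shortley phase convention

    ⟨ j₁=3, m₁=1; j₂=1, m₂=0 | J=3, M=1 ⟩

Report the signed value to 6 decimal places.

triangle: 1!×5!×1!/8! = 120/40320
(j±m)!: 4!×2!×1!×1!×4!×2! = 2304
prefactor² = (2J+1)×Δ×N² = 48
  k=0: +1/(0!×1!×2!×1!×3!×0!) = 1/12
  k=1: −1/(1!×0!×1!×0!×4!×1!) = -1/24
Σ = 1/24  ⇒  CG² = 48×1/24² = 1/12
CG = +√(1/12) = +0.288675

+√(1/12) = +0.288675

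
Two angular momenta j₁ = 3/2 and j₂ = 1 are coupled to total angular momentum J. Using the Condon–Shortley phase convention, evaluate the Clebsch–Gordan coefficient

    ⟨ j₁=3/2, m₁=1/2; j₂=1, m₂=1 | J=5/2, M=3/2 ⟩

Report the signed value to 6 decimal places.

+√(3/5) ≈ +0.774597

√[6·0!3!2!/6! · 2!1!2!0!4!1!] = √(48/5)
  +(−1)^0/∏(0,0,1,2,2,0)! = 1/4  (running 1/4)
⟨..|..⟩ = √(48/5)·(1/4) = +0.774597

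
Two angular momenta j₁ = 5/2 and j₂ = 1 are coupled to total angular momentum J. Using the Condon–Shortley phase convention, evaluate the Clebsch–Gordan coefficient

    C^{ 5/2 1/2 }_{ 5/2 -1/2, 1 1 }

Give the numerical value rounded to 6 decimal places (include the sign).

−√(18/35) = -0.717137

√[6·1!4!1!/7! · 2!3!2!0!3!2!] = √(288/35)
  +(−1)^1/∏(1,0,2,1,2,0)! = -1/4  (running -1/4)
⟨..|..⟩ = √(288/35)·(-1/4) = -0.717137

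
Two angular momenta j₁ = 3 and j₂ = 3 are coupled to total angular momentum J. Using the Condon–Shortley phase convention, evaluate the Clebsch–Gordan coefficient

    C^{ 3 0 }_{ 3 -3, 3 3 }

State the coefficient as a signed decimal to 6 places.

−√(1/6) ≈ -0.408248

√[7·3!3!3!/10! · 0!6!6!0!3!3!] = √(7776)
  +(−1)^3/∏(3,0,3,3,0,0)! = -1/216  (running -1/216)
⟨..|..⟩ = √(7776)·(-1/216) = -0.408248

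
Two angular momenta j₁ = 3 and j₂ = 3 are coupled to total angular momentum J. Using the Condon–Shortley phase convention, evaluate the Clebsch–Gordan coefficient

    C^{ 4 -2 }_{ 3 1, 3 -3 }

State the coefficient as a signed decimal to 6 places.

+0.592157  (= +√(27/77))

triangle: 2!·4!·4!/11! = 1152/39916800
(j±m)!: 4!·2!·0!·6!·2!·6! = 49766400
prefactor² = (2J+1)·Δ·N² = 995328/77
  k=0: +1/(0!·2!·2!·0!·2!·4!) = 1/192
Σ = 1/192  ⇒  CG² = 995328/77·1/192² = 27/77
CG = +√(27/77) = +0.592157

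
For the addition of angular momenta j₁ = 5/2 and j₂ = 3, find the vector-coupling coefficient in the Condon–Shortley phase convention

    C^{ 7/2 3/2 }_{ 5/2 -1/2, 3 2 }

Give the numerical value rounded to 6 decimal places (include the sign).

+0.308607

√[8·2!3!4!/10! · 2!3!5!1!5!2!] = √(1536/7)
  +(−1)^1/∏(1,1,2,4,1,0)! = -1/48  (running -1/48)
  +(−1)^2/∏(2,0,1,3,2,1)! = 1/24  (running 1/48)
⟨..|..⟩ = √(1536/7)·(1/48) = +0.308607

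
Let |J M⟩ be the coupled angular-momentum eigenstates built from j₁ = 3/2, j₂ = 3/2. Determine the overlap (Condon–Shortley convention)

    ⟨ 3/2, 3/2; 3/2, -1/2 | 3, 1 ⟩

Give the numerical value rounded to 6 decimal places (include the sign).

j₁+j₂−J=0  J+j₁−j₂=3  J−j₁+j₂=3  j₁+j₂+J+1=7
(j₁±m₁, j₂±m₂, J±M) = (3,0,1,2,4,2)
P² = 144/5
sum k=0..0:
  [0] +1/12 = 1/12
S = 1/12
C² = P²·S² = 1/5 ; C = +0.447214

+0.447214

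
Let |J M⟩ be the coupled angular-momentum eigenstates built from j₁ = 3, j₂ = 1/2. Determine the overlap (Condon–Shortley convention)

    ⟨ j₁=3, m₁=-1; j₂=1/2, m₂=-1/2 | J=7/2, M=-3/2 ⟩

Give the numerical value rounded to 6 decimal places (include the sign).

+0.845154  (= +√(5/7))

triangle: 0!*6!*1!/8! = 720/40320
(j±m)!: 2!*4!*0!*1!*2!*5! = 11520
prefactor² = (2J+1)*Δ*N² = 11520/7
  k=0: +1/(0!*0!*4!*0!*2!*1!) = 1/48
Σ = 1/48  ⇒  CG² = 11520/7*1/48² = 5/7
CG = +√(5/7) = +0.845154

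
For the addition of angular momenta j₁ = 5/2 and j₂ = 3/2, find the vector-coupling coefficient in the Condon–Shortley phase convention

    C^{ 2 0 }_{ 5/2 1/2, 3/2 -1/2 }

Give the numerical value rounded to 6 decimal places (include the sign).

√[5·2!3!1!/7! · 3!2!1!2!2!2!] = √(8/7)
  +(−1)^0/∏(0,2,2,1,1,0)! = 1/4  (running 1/4)
  +(−1)^1/∏(1,1,1,0,2,1)! = -1/2  (running -1/4)
⟨..|..⟩ = √(8/7)·(-1/4) = -0.267261

-0.267261  (= −√(1/14))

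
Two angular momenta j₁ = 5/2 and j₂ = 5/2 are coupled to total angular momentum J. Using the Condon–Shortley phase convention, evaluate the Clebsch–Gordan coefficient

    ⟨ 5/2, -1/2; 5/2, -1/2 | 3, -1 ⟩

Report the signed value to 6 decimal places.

-0.516398

j₁+j₂−J=2  J+j₁−j₂=3  J−j₁+j₂=3  j₁+j₂+J+1=9
(j₁±m₁, j₂±m₂, J±M) = (2,3,2,3,2,4)
P² = 48/5
sum k=0..2:
  [0] +1/24 = 1/24
  [1] −1/4 = -1/4
  [2] +1/24 = 1/24
S = -1/6
C² = P²·S² = 4/15 ; C = -0.516398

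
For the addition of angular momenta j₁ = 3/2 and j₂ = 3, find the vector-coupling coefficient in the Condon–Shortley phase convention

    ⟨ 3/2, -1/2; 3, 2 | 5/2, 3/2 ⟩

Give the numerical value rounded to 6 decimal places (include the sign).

j₁+j₂−J=2  J+j₁−j₂=1  J−j₁+j₂=4  j₁+j₂+J+1=8
(j₁±m₁, j₂±m₂, J±M) = (1,2,5,1,4,1)
P² = 288/7
sum k=1..2:
  [1] −1/24 = -1/24
  [2] +1/12 = 1/12
S = 1/24
C² = P²·S² = 1/14 ; C = +0.267261

+0.267261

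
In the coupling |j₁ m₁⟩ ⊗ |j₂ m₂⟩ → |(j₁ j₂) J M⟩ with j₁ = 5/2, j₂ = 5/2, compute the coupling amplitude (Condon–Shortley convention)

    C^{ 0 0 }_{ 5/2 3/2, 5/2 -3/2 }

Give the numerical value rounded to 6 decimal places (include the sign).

−√(1/6) = -0.408248

triangle: 5!*0!*0!/6! = 120/720
(j±m)!: 4!*1!*1!*4!*0!*0! = 576
prefactor² = (2J+1)*Δ*N² = 96
  k=1: −1/(1!*4!*0!*0!*0!*0!) = -1/24
Σ = -1/24  ⇒  CG² = 96*(-1/24)² = 1/6
CG = −√(1/6) = -0.408248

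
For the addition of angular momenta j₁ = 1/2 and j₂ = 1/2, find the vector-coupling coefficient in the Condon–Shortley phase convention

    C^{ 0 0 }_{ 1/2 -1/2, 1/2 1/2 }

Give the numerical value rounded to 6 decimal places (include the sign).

j₁+j₂−J=1  J+j₁−j₂=0  J−j₁+j₂=0  j₁+j₂+J+1=2
(j₁±m₁, j₂±m₂, J±M) = (0,1,1,0,0,0)
P² = 1/2
sum k=1..1:
  [1] −1/1 = -1
S = -1
C² = P²·S² = 1/2 ; C = -0.707107

-0.707107  (= −√(1/2))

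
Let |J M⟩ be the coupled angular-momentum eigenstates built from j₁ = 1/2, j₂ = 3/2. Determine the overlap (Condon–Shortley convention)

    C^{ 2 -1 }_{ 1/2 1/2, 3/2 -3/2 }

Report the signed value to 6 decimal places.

+0.500000

j₁+j₂−J=0  J+j₁−j₂=1  J−j₁+j₂=3  j₁+j₂+J+1=5
(j₁±m₁, j₂±m₂, J±M) = (1,0,0,3,1,3)
P² = 9
sum k=0..0:
  [0] +1/6 = 1/6
S = 1/6
C² = P²·S² = 1/4 ; C = +0.500000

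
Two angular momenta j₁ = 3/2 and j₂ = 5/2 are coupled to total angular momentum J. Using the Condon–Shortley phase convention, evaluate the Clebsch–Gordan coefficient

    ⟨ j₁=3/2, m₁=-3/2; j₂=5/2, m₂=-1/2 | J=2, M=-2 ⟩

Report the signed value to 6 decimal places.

triangle: 2!*1!*3!/7! = 12/5040
(j±m)!: 0!*3!*2!*3!*0!*4! = 1728
prefactor² = (2J+1)*Δ*N² = 144/7
  k=2: +1/(2!*0!*1!*0!*0!*3!) = 1/12
Σ = 1/12  ⇒  CG² = 144/7*1/12² = 1/7
CG = +√(1/7) = +0.377964

+√(1/7) = +0.377964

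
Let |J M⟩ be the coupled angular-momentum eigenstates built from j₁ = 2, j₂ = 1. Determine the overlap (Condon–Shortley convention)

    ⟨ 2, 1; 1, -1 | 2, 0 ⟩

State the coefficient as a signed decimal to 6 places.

+√(1/2) ≈ +0.707107

j₁+j₂−J=1  J+j₁−j₂=3  J−j₁+j₂=1  j₁+j₂+J+1=6
(j₁±m₁, j₂±m₂, J±M) = (3,1,0,2,2,2)
P² = 2
sum k=0..0:
  [0] +1/2 = 1/2
S = 1/2
C² = P²·S² = 1/2 ; C = +0.707107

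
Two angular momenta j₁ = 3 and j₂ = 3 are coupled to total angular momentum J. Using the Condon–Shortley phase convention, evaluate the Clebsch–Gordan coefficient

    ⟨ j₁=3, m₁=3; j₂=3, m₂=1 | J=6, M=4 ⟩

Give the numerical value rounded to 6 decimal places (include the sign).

+√(5/22) ≈ +0.476731

√[13·0!6!6!/13! · 6!0!4!2!10!2!] = √(2985984000/11)
  +(−1)^0/∏(0,0,0,4,6,2)! = 1/34560  (running 1/34560)
⟨..|..⟩ = √(2985984000/11)·(1/34560) = +0.476731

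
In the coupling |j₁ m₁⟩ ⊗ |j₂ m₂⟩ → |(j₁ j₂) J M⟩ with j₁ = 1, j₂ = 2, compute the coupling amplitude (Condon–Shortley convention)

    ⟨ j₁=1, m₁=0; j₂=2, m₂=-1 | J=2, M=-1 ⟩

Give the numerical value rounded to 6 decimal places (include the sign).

+0.408248  (= +√(1/6))

j₁+j₂−J=1  J+j₁−j₂=1  J−j₁+j₂=3  j₁+j₂+J+1=6
(j₁±m₁, j₂±m₂, J±M) = (1,1,1,3,1,3)
P² = 3/2
sum k=0..1:
  [0] +1/2 = 1/2
  [1] −1/6 = -1/6
S = 1/3
C² = P²·S² = 1/6 ; C = +0.408248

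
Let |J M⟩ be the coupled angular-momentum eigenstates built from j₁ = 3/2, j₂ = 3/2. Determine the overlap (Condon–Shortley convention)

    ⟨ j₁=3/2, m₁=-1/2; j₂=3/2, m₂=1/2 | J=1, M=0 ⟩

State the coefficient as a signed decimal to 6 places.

j₁+j₂−J=2  J+j₁−j₂=1  J−j₁+j₂=1  j₁+j₂+J+1=5
(j₁±m₁, j₂±m₂, J±M) = (1,2,2,1,1,1)
P² = 1/5
sum k=1..2:
  [1] −1/1 = -1
  [2] +1/2 = 1/2
S = -1/2
C² = P²·S² = 1/20 ; C = -0.223607

-0.223607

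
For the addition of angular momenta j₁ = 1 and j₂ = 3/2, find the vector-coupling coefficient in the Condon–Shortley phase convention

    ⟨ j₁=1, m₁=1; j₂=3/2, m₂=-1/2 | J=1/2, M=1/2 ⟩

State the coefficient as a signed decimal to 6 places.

+√(1/6) = +0.408248

√[2·2!0!1!/4! · 2!0!1!2!1!0!] = √(2/3)
  +(−1)^0/∏(0,2,0,1,0,0)! = 1/2  (running 1/2)
⟨..|..⟩ = √(2/3)·(1/2) = +0.408248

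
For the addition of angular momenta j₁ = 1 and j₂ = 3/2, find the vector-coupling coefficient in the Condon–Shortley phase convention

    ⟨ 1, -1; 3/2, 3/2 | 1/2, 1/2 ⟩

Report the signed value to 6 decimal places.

√[2·2!0!1!/4! · 0!2!3!0!1!0!] = √(2)
  +(−1)^2/∏(2,0,0,1,0,0)! = 1/2  (running 1/2)
⟨..|..⟩ = √(2)·(1/2) = +0.707107

+√(1/2) ≈ +0.707107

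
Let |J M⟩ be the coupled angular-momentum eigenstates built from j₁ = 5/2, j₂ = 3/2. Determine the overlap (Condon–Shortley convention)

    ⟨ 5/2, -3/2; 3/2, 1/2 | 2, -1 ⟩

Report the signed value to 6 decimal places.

triangle: 2!·3!·1!/7! = 12/5040
(j±m)!: 1!·4!·2!·1!·1!·3! = 288
prefactor² = (2J+1)·Δ·N² = 24/7
  k=1: −1/(1!·1!·3!·1!·0!·0!) = -1/6
  k=2: +1/(2!·0!·2!·0!·1!·1!) = 1/4
Σ = 1/12  ⇒  CG² = 24/7·1/12² = 1/42
CG = +√(1/42) = +0.154303

+0.154303  (= +√(1/42))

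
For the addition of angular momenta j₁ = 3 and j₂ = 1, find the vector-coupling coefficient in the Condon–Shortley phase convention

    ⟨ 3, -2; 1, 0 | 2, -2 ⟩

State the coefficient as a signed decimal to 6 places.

−√(5/21) ≈ -0.487950

√[5·2!4!0!/7! · 1!5!1!1!0!4!] = √(960/7)
  +(−1)^1/∏(1,1,4,0,0,0)! = -1/24  (running -1/24)
⟨..|..⟩ = √(960/7)·(-1/24) = -0.487950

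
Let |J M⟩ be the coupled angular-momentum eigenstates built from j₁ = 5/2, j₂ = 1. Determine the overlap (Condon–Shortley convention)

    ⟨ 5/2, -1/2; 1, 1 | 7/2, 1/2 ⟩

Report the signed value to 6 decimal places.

√[8·0!5!2!/8! · 2!3!2!0!4!3!] = √(1152/7)
  +(−1)^0/∏(0,0,3,2,2,0)! = 1/24  (running 1/24)
⟨..|..⟩ = √(1152/7)·(1/24) = +0.534522

+0.534522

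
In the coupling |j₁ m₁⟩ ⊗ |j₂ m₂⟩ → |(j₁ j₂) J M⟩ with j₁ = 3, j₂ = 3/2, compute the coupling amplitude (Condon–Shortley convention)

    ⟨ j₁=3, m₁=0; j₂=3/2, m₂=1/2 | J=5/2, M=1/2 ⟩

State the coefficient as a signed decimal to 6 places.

√[6·2!4!1!/8! · 3!3!2!1!3!2!] = √(216/35)
  +(−1)^1/∏(1,1,2,1,2,0)! = -1/4  (running -1/4)
  +(−1)^2/∏(2,0,1,0,3,1)! = 1/12  (running -1/6)
⟨..|..⟩ = √(216/35)·(-1/6) = -0.414039

−√(6/35) = -0.414039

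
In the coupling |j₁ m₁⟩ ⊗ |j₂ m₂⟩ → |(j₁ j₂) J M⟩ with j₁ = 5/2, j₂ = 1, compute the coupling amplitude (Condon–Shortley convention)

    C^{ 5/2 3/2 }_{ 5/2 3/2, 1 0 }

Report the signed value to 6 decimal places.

+0.507093  (= +√(9/35))

j₁+j₂−J=1  J+j₁−j₂=4  J−j₁+j₂=1  j₁+j₂+J+1=7
(j₁±m₁, j₂±m₂, J±M) = (4,1,1,1,4,1)
P² = 576/35
sum k=0..1:
  [0] +1/6 = 1/6
  [1] −1/24 = -1/24
S = 1/8
C² = P²·S² = 9/35 ; C = +0.507093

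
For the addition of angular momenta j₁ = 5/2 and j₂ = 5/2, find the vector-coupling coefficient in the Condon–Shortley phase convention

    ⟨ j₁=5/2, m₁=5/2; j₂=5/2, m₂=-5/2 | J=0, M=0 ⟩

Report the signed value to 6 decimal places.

+0.408248

triangle: 5!×0!×0!/6! = 120/720
(j±m)!: 5!×0!×0!×5!×0!×0! = 14400
prefactor² = (2J+1)×Δ×N² = 2400
  k=0: +1/(0!×5!×0!×0!×0!×0!) = 1/120
Σ = 1/120  ⇒  CG² = 2400×1/120² = 1/6
CG = +√(1/6) = +0.408248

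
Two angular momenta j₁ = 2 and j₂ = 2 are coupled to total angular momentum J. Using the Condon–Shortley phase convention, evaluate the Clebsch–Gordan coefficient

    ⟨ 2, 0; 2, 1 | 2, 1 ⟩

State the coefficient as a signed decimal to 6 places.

j₁+j₂−J=2  J+j₁−j₂=2  J−j₁+j₂=2  j₁+j₂+J+1=7
(j₁±m₁, j₂±m₂, J±M) = (2,2,3,1,3,1)
P² = 8/7
sum k=1..2:
  [1] −1/2 = -1/2
  [2] +1/4 = 1/4
S = -1/4
C² = P²·S² = 1/14 ; C = -0.267261

−√(1/14) ≈ -0.267261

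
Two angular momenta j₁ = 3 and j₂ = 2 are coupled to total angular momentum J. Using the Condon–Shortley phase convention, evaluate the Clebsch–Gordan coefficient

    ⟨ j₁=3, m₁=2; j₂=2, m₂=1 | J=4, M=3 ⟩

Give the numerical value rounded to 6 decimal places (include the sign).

+√(1/20) ≈ +0.223607

j₁+j₂−J=1  J+j₁−j₂=5  J−j₁+j₂=3  j₁+j₂+J+1=10
(j₁±m₁, j₂±m₂, J±M) = (5,1,3,1,7,1)
P² = 6480
sum k=0..1:
  [0] +1/144 = 1/144
  [1] −1/240 = -1/240
S = 1/360
C² = P²·S² = 1/20 ; C = +0.223607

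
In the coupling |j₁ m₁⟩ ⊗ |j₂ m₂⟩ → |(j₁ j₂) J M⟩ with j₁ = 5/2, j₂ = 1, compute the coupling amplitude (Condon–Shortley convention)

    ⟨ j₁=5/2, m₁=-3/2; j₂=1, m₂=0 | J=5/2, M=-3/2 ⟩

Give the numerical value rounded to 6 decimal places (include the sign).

−√(9/35) ≈ -0.507093

√[6·1!4!1!/7! · 1!4!1!1!1!4!] = √(576/35)
  +(−1)^0/∏(0,1,4,1,0,0)! = 1/24  (running 1/24)
  +(−1)^1/∏(1,0,3,0,1,1)! = -1/6  (running -1/8)
⟨..|..⟩ = √(576/35)·(-1/8) = -0.507093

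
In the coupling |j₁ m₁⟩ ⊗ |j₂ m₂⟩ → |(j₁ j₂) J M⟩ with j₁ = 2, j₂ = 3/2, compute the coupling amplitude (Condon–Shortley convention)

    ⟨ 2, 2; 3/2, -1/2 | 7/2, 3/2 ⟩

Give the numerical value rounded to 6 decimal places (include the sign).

+√(1/7) = +0.377964

j₁+j₂−J=0  J+j₁−j₂=4  J−j₁+j₂=3  j₁+j₂+J+1=8
(j₁±m₁, j₂±m₂, J±M) = (4,0,1,2,5,2)
P² = 2304/7
sum k=0..0:
  [0] +1/48 = 1/48
S = 1/48
C² = P²·S² = 1/7 ; C = +0.377964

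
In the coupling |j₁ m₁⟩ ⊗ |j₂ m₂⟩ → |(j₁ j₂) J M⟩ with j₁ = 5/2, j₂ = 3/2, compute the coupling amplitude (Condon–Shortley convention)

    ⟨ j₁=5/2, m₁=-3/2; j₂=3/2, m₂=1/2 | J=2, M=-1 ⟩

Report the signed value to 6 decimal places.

+√(1/42) ≈ +0.154303

√[5·2!3!1!/7! · 1!4!2!1!1!3!] = √(24/7)
  +(−1)^1/∏(1,1,3,1,0,0)! = -1/6  (running -1/6)
  +(−1)^2/∏(2,0,2,0,1,1)! = 1/4  (running 1/12)
⟨..|..⟩ = √(24/7)·(1/12) = +0.154303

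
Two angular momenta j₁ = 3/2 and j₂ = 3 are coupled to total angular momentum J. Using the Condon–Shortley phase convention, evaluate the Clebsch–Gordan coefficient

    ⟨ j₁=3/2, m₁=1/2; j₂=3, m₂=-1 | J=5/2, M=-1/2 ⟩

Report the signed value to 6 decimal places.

j₁+j₂−J=2  J+j₁−j₂=1  J−j₁+j₂=4  j₁+j₂+J+1=8
(j₁±m₁, j₂±m₂, J±M) = (2,1,2,4,2,3)
P² = 288/35
sum k=0..1:
  [0] +1/8 = 1/8
  [1] −1/6 = -1/6
S = -1/24
C² = P²·S² = 1/70 ; C = -0.119523

-0.119523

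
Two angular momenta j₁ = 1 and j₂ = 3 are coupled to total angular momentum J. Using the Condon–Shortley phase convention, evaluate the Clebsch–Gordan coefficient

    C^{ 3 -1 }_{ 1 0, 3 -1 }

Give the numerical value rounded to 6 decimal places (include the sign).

j₁+j₂−J=1  J+j₁−j₂=1  J−j₁+j₂=5  j₁+j₂+J+1=8
(j₁±m₁, j₂±m₂, J±M) = (1,1,2,4,2,4)
P² = 48
sum k=0..1:
  [0] +1/12 = 1/12
  [1] −1/24 = -1/24
S = 1/24
C² = P²·S² = 1/12 ; C = +0.288675

+√(1/12) = +0.288675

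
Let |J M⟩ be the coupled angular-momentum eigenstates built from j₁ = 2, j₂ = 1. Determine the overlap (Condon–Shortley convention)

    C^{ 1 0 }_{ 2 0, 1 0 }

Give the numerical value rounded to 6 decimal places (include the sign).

-0.632456  (= −√(2/5))

triangle: 2!*2!*0!/5! = 4/120
(j±m)!: 2!*2!*1!*1!*1!*1! = 4
prefactor² = (2J+1)*Δ*N² = 2/5
  k=1: −1/(1!*1!*1!*0!*1!*0!) = -1
Σ = -1  ⇒  CG² = 2/5*(-1)² = 2/5
CG = −√(2/5) = -0.632456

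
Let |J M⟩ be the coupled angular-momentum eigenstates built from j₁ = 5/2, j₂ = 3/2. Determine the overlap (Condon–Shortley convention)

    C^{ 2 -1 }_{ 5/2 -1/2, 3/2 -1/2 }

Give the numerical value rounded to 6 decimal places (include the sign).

−√(25/84) = -0.545545

j₁+j₂−J=2  J+j₁−j₂=3  J−j₁+j₂=1  j₁+j₂+J+1=7
(j₁±m₁, j₂±m₂, J±M) = (2,3,1,2,1,3)
P² = 12/7
sum k=0..1:
  [0] +1/12 = 1/12
  [1] −1/2 = -1/2
S = -5/12
C² = P²·S² = 25/84 ; C = -0.545545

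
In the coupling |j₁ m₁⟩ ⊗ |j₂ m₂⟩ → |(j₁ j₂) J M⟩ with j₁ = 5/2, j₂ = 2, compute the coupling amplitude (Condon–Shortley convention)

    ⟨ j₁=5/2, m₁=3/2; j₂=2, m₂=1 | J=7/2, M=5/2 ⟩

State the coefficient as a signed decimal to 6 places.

+0.125988  (= +√(1/63))

triangle: 1!×4!×3!/9! = 144/362880
(j±m)!: 4!×1!×3!×1!×6!×1! = 103680
prefactor² = (2J+1)×Δ×N² = 2304/7
  k=0: +1/(0!×1!×1!×3!×3!×0!) = 1/36
  k=1: −1/(1!×0!×0!×2!×4!×1!) = -1/48
Σ = 1/144  ⇒  CG² = 2304/7×1/144² = 1/63
CG = +√(1/63) = +0.125988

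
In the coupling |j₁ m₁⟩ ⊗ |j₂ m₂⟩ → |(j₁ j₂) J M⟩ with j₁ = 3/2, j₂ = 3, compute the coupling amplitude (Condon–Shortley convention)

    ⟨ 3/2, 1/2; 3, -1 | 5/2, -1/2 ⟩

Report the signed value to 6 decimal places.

triangle: 2!×1!×4!/8! = 48/40320
(j±m)!: 2!×1!×2!×4!×2!×3! = 1152
prefactor² = (2J+1)×Δ×N² = 288/35
  k=0: +1/(0!×2!×1!×2!×0!×2!) = 1/8
  k=1: −1/(1!×1!×0!×1!×1!×3!) = -1/6
Σ = -1/24  ⇒  CG² = 288/35×(-1/24)² = 1/70
CG = −√(1/70) = -0.119523

−√(1/70) = -0.119523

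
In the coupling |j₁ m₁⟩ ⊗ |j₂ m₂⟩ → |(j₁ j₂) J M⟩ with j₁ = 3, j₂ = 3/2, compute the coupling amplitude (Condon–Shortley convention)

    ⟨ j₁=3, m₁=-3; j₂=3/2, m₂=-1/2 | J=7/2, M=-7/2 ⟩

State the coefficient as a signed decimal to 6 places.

j₁+j₂−J=1  J+j₁−j₂=5  J−j₁+j₂=2  j₁+j₂+J+1=9
(j₁±m₁, j₂±m₂, J±M) = (0,6,1,2,0,7)
P² = 38400
sum k=1..1:
  [1] −1/240 = -1/240
S = -1/240
C² = P²·S² = 2/3 ; C = -0.816497

-0.816497  (= −√(2/3))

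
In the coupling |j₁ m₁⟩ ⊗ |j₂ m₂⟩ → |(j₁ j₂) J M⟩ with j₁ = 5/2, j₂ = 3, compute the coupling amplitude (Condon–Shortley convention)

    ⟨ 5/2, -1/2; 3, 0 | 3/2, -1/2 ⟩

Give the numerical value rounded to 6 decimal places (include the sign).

j₁+j₂−J=4  J+j₁−j₂=1  J−j₁+j₂=2  j₁+j₂+J+1=8
(j₁±m₁, j₂±m₂, J±M) = (2,3,3,3,1,2)
P² = 144/35
sum k=2..3:
  [2] +1/4 = 1/4
  [3] −1/12 = -1/12
S = 1/6
C² = P²·S² = 4/35 ; C = +0.338062

+0.338062  (= +√(4/35))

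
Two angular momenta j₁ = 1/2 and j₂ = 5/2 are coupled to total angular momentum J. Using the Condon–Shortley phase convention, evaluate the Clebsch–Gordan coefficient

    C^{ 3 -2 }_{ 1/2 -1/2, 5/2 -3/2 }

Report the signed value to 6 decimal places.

j₁+j₂−J=0  J+j₁−j₂=1  J−j₁+j₂=5  j₁+j₂+J+1=7
(j₁±m₁, j₂±m₂, J±M) = (0,1,1,4,1,5)
P² = 480
sum k=0..0:
  [0] +1/24 = 1/24
S = 1/24
C² = P²·S² = 5/6 ; C = +0.912871

+0.912871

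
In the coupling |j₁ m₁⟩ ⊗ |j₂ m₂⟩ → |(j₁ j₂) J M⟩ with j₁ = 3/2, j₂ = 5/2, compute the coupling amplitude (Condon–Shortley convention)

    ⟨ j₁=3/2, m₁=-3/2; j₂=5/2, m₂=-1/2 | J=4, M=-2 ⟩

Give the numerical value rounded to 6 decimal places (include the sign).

+0.597614  (= +√(5/14))

triangle: 0!·3!·5!/9! = 720/362880
(j±m)!: 0!·3!·2!·3!·2!·6! = 103680
prefactor² = (2J+1)·Δ·N² = 12960/7
  k=0: +1/(0!·0!·3!·2!·0!·3!) = 1/72
Σ = 1/72  ⇒  CG² = 12960/7·1/72² = 5/14
CG = +√(5/14) = +0.597614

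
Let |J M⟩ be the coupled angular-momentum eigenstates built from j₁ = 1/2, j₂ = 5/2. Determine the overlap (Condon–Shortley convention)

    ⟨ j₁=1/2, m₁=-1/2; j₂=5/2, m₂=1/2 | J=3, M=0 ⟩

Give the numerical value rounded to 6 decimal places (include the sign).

+0.707107

triangle: 0!*1!*5!/7! = 120/5040
(j±m)!: 0!*1!*3!*2!*3!*3! = 432
prefactor² = (2J+1)*Δ*N² = 72
  k=0: +1/(0!*0!*1!*3!*0!*2!) = 1/12
Σ = 1/12  ⇒  CG² = 72*1/12² = 1/2
CG = +√(1/2) = +0.707107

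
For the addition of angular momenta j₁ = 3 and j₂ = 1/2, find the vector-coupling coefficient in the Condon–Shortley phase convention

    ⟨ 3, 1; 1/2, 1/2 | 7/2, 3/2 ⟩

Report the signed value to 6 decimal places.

√[8·0!6!1!/8! · 4!2!1!0!5!2!] = √(11520/7)
  +(−1)^0/∏(0,0,2,1,4,0)! = 1/48  (running 1/48)
⟨..|..⟩ = √(11520/7)·(1/48) = +0.845154

+√(5/7) ≈ +0.845154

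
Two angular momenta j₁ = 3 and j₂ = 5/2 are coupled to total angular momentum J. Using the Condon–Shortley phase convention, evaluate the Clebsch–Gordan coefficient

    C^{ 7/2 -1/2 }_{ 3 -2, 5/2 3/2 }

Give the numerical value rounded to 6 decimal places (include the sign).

j₁+j₂−J=2  J+j₁−j₂=4  J−j₁+j₂=3  j₁+j₂+J+1=10
(j₁±m₁, j₂±m₂, J±M) = (1,5,4,1,3,4)
P² = 9216/35
sum k=1..2:
  [1] −1/144 = -1/144
  [2] +1/24 = 1/24
S = 5/144
C² = P²·S² = 20/63 ; C = +0.563436

+0.563436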